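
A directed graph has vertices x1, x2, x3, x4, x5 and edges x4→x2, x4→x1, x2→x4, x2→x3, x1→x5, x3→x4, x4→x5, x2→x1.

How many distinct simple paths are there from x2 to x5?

5

x2→x1→x5
x2→x3→x4→x1→x5
x2→x3→x4→x5
x2→x4→x1→x5
x2→x4→x5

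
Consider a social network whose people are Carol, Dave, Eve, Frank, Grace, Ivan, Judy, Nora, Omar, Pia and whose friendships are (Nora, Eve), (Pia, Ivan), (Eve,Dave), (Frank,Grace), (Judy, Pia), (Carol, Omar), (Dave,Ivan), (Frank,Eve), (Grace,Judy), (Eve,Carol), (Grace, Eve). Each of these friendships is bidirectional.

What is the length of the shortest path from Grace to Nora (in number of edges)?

Distance 0: Grace.
Distance 1: Eve, Frank, Judy.
Distance 2: Carol, Dave, Nora, Pia — contains Nora.

2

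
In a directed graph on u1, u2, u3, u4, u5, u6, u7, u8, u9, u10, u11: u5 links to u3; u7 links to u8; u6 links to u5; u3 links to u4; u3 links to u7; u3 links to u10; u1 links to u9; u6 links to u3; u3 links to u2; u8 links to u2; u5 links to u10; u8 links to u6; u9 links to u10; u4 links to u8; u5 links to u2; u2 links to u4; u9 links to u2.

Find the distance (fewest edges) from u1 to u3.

Distance 0: u1.
Distance 1: u9.
Distance 2: u2, u10.
Distance 3: u4.
Distance 4: u8.
Distance 5: u6.
Distance 6: u3, u5 — contains u3.

6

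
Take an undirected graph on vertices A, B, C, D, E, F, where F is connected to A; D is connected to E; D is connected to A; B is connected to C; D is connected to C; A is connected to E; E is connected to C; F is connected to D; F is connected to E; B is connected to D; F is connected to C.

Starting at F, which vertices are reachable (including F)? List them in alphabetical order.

Start at F.
Its neighbours: A, C, D, E.
Then their neighbours: B.
Every vertex is now reached.

A, B, C, D, E, F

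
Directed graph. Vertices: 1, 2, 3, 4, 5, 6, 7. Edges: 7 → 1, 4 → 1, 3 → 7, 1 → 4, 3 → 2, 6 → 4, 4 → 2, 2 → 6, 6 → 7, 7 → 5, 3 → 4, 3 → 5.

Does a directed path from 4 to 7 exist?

Explore from 4.
Distance 1: reach 1, 2.
Distance 2: reach 6.
Distance 3: reach 7.
Found 7.

Yes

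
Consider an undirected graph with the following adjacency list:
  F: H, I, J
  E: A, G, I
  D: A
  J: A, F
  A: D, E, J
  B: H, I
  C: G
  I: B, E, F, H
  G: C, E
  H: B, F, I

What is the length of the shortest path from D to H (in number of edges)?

4

Distance 0: D.
Distance 1: A.
Distance 2: E, J.
Distance 3: F, G, I.
Distance 4: B, C, H — contains H.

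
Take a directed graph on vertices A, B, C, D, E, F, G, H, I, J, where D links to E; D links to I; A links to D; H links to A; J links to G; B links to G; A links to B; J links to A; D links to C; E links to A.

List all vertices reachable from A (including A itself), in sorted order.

Start at A.
Its neighbours: B, D.
Then their neighbours: C, E, G, I.
Nothing further is reachable.

A, B, C, D, E, G, I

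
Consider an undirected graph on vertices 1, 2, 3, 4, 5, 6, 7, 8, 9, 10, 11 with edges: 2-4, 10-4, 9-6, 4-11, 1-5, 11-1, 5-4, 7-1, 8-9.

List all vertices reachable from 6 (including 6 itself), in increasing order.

Start at 6.
Its neighbours: 9.
Then their neighbours: 8.
Nothing further is reachable.

6, 8, 9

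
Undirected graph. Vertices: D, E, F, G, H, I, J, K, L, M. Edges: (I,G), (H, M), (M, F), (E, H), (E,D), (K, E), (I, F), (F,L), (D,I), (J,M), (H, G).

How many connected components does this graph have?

1

From D: component {D, E, F, G, H, I, J, K, L, M}.
That's 1 component.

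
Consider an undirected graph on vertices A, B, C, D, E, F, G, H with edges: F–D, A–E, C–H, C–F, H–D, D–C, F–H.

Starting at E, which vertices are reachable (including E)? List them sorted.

Start at E.
Its neighbours: A.
Nothing further is reachable.

A, E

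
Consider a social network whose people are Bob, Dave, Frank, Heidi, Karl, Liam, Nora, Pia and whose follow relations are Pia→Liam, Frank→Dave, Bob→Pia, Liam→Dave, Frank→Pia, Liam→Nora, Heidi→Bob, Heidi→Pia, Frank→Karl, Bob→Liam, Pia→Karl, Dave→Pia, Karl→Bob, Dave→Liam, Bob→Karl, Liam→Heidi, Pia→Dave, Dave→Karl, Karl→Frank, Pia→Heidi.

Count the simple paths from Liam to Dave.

7

Liam→Dave
Liam→Heidi→Bob→Karl→Frank→Dave
Liam→Heidi→Bob→Karl→Frank→Pia→Dave
Liam→Heidi→Bob→Pia→Dave
Liam→Heidi→Bob→Pia→Karl→Frank→Dave
Liam→Heidi→Pia→Dave
Liam→Heidi→Pia→Karl→Frank→Dave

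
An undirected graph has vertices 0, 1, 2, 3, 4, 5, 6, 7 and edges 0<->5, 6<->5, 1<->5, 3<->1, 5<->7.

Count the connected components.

3

From 0: component {0, 1, 3, 5, 6, 7}.
From 2: component {2}.
From 4: component {4}.
That's 3 components.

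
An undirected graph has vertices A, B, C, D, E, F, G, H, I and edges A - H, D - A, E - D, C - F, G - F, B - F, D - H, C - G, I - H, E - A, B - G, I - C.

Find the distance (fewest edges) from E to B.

Distance 0: E.
Distance 1: A, D.
Distance 2: H.
Distance 3: I.
Distance 4: C.
Distance 5: F, G.
Distance 6: B — contains B.

6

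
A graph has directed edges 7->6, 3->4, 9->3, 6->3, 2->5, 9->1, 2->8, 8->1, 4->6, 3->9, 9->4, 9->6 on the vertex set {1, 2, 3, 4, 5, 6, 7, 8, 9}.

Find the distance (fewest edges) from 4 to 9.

Distance 0: 4.
Distance 1: 6.
Distance 2: 3.
Distance 3: 9 — contains 9.

3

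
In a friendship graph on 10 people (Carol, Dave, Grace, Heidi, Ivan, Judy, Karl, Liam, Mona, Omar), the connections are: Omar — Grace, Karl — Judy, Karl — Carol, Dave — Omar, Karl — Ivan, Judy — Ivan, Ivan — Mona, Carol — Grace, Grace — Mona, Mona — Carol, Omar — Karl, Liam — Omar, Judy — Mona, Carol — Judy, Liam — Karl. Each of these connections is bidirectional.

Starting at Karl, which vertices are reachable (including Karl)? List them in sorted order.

Start at Karl.
Its neighbours: Carol, Ivan, Judy, Liam, Omar.
Then their neighbours: Dave, Grace, Mona.
Nothing further is reachable.

Carol, Dave, Grace, Ivan, Judy, Karl, Liam, Mona, Omar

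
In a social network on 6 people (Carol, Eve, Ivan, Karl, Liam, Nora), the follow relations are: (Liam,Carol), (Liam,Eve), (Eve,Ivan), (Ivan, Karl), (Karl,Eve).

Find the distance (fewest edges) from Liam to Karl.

Distance 0: Liam.
Distance 1: Carol, Eve.
Distance 2: Ivan.
Distance 3: Karl — contains Karl.

3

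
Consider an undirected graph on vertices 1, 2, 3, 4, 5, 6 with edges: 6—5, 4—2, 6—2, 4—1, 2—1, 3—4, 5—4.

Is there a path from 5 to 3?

Explore from 5.
Distance 1: reach 4, 6.
Distance 2: reach 1, 2, 3.
Found 3.

Yes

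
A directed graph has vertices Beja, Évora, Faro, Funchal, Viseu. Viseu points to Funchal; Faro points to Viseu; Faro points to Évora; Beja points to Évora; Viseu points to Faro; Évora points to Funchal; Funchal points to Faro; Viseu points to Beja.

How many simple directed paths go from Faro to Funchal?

Faro→Évora→Funchal
Faro→Viseu→Beja→Évora→Funchal
Faro→Viseu→Funchal

3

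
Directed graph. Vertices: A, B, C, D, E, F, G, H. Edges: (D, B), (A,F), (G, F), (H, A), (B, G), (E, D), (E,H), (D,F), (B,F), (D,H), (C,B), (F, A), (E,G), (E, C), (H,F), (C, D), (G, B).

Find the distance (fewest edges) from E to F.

2

Distance 0: E.
Distance 1: C, D, G, H.
Distance 2: A, B, F — contains F.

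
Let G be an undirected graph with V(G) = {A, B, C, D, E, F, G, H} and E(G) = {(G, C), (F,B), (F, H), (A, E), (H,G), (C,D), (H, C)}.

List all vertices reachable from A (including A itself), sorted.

A, E

Start at A.
Its neighbours: E.
Nothing further is reachable.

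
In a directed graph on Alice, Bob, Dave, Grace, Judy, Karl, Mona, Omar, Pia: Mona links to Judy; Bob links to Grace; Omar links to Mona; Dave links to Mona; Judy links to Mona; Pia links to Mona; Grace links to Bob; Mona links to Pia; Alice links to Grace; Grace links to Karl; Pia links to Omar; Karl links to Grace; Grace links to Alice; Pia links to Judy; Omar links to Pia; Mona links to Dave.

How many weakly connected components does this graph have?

2

From Alice: component {Alice, Bob, Grace, Karl}.
From Dave: component {Dave, Judy, Mona, Omar, Pia}.
That's 2 components.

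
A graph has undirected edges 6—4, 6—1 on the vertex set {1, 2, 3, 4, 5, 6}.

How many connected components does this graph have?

4

From 1: component {1, 4, 6}.
From 2: component {2}.
From 3: component {3}.
From 5: component {5}.
That's 4 components.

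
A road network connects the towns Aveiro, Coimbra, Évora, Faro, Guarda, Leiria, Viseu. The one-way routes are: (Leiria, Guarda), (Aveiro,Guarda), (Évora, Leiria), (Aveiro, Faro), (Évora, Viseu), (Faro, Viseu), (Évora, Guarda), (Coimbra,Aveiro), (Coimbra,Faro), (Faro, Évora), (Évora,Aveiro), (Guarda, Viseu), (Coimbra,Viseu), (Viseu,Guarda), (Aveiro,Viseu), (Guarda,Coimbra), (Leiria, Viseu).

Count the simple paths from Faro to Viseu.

12

Faro→Évora→Aveiro→Guarda→Coimbra→Viseu
Faro→Évora→Aveiro→Guarda→Viseu
Faro→Évora→Aveiro→Viseu
Faro→Évora→Guarda→Coimbra→Aveiro→Viseu
Faro→Évora→Guarda→Coimbra→Viseu
Faro→Évora→Guarda→Viseu
Faro→Évora→Leiria→Guarda→Coimbra→Aveiro→Viseu
Faro→Évora→Leiria→Guarda→Coimbra→Viseu
Faro→Évora→Leiria→Guarda→Viseu
Faro→Évora→Leiria→Viseu
Faro→Évora→Viseu
Faro→Viseu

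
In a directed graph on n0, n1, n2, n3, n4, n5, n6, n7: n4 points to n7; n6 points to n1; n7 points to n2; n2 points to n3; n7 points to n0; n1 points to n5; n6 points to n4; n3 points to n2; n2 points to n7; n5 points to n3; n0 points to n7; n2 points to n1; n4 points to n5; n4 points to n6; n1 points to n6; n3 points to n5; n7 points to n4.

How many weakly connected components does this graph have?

1

From n0: component {n0, n1, n2, n3, n4, n5, n6, n7}.
That's 1 component.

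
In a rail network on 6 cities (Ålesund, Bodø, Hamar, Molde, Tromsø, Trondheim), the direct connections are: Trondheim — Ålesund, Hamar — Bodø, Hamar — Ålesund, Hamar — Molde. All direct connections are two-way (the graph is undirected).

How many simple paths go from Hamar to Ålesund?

Hamar–Ålesund

1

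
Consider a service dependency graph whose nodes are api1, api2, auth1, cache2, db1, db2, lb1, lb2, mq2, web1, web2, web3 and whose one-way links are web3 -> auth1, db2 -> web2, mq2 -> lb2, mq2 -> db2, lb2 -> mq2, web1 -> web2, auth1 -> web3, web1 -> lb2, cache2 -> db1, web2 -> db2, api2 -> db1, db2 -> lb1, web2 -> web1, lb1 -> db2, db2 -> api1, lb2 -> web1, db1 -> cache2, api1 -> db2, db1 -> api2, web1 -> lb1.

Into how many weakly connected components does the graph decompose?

3

From api1: component {api1, db2, lb1, lb2, mq2, web1, web2}.
From api2: component {api2, cache2, db1}.
From auth1: component {auth1, web3}.
That's 3 components.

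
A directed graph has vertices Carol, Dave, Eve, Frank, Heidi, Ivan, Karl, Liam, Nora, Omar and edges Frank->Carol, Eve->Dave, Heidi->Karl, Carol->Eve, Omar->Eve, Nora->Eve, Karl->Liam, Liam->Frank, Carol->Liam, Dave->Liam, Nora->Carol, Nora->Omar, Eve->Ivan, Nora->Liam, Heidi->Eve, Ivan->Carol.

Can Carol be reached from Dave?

Yes

Explore from Dave.
Distance 1: reach Liam.
Distance 2: reach Frank.
Distance 3: reach Carol.
Found Carol.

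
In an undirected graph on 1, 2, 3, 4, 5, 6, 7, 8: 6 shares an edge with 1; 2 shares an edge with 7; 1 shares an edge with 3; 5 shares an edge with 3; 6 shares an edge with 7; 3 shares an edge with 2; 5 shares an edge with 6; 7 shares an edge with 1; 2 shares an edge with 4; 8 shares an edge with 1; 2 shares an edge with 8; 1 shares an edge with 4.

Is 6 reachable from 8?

Explore from 8.
Distance 1: reach 1, 2.
Distance 2: reach 3, 4, 6, 7.
Found 6.

Yes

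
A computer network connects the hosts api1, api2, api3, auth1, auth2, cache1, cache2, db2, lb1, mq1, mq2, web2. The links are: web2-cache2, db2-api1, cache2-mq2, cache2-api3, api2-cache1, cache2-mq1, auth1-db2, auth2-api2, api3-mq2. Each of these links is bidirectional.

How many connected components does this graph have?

4

From api1: component {api1, auth1, db2}.
From api2: component {api2, auth2, cache1}.
From api3: component {api3, cache2, mq1, mq2, web2}.
From lb1: component {lb1}.
That's 4 components.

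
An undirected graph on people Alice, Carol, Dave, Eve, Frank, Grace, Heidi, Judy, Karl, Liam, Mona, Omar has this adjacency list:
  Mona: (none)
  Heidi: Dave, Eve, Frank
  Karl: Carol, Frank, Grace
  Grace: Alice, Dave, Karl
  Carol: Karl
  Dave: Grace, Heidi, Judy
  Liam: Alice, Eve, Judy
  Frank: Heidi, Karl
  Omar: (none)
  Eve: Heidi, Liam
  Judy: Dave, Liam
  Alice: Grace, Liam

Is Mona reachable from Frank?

Explore from Frank.
Distance 1: reach Heidi, Karl.
Distance 2: reach Carol, Dave, Eve, Grace.
Distance 3: reach Alice, Judy, Liam.
The search is exhausted without reaching Mona; it lies in a different component.

No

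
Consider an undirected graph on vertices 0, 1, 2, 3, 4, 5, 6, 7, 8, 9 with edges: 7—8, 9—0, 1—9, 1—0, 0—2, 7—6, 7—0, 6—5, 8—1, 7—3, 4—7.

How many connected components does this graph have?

1

From 0: component {0, 1, 2, 3, 4, 5, 6, 7, 8, 9}.
That's 1 component.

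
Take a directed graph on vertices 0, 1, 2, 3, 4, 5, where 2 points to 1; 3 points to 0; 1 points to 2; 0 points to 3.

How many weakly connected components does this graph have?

From 0: component {0, 3}.
From 1: component {1, 2}.
From 4: component {4}.
From 5: component {5}.
That's 4 components.

4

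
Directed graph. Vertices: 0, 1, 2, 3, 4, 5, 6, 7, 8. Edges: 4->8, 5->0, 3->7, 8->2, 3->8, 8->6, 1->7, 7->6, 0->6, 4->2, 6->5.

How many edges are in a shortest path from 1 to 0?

4

Distance 0: 1.
Distance 1: 7.
Distance 2: 6.
Distance 3: 5.
Distance 4: 0 — contains 0.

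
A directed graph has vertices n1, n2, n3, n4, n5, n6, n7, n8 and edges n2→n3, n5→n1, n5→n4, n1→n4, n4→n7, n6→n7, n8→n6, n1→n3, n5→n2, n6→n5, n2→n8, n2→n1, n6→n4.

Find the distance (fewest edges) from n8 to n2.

3

Distance 0: n8.
Distance 1: n6.
Distance 2: n4, n5, n7.
Distance 3: n1, n2 — contains n2.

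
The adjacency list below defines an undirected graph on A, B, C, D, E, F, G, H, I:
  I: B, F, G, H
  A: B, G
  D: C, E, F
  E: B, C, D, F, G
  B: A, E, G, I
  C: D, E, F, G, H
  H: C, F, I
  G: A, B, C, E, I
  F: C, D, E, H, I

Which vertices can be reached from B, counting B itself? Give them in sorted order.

Start at B.
Its neighbours: A, E, G, I.
Then their neighbours: C, D, F, H.
Every vertex is now reached.

A, B, C, D, E, F, G, H, I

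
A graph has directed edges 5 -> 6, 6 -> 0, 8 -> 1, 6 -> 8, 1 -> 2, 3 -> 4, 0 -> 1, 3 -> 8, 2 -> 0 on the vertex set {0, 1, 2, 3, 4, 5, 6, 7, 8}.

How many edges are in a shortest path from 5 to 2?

4

Distance 0: 5.
Distance 1: 6.
Distance 2: 0, 8.
Distance 3: 1.
Distance 4: 2 — contains 2.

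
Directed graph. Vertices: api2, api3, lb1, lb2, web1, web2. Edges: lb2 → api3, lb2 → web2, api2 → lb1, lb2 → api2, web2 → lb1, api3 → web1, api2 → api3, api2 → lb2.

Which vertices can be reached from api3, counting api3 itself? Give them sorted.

api3, web1

Start at api3.
Its neighbours: web1.
Nothing further is reachable.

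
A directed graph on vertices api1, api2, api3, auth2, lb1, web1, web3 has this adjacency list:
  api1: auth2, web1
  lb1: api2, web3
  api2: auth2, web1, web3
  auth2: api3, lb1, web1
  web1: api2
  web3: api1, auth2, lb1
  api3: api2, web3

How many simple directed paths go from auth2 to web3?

auth2→api3→api2→web3
auth2→api3→web3
auth2→lb1→api2→web3
auth2→lb1→web3
auth2→web1→api2→web3

5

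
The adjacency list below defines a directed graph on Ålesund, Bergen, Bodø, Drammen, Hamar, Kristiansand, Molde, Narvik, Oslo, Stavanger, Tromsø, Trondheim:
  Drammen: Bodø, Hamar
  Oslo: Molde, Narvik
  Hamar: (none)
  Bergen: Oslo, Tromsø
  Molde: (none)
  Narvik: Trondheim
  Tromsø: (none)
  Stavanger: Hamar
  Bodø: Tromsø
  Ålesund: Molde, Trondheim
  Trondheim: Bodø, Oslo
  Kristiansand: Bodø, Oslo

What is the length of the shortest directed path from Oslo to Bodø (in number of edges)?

Distance 0: Oslo.
Distance 1: Molde, Narvik.
Distance 2: Trondheim.
Distance 3: Bodø — contains Bodø.

3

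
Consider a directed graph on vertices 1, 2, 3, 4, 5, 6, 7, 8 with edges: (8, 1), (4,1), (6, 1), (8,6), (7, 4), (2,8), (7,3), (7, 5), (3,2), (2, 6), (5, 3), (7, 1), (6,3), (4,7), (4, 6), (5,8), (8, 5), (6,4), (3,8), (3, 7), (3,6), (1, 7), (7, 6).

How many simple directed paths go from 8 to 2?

8→1→7→3→2
8→1→7→4→6→3→2
8→1→7→5→3→2
8→1→7→6→3→2
8→5→3→2
8→6→1→7→3→2
8→6→1→7→5→3→2
8→6→3→2
8→6→4→1→7→3→2
8→6→4→1→7→5→3→2
8→6→4→7→3→2
8→6→4→7→5→3→2

12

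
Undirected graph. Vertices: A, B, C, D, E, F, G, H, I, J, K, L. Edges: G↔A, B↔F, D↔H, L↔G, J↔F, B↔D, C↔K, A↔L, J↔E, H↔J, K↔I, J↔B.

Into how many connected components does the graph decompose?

3

From A: component {A, G, L}.
From B: component {B, D, E, F, H, J}.
From C: component {C, I, K}.
That's 3 components.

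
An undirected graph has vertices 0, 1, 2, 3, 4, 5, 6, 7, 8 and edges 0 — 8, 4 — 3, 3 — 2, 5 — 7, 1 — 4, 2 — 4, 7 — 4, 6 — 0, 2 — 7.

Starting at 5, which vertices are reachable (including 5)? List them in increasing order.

1, 2, 3, 4, 5, 7

Start at 5.
Its neighbours: 7.
Then their neighbours: 2, 4.
Then next layer: 1, 3.
Nothing further is reachable.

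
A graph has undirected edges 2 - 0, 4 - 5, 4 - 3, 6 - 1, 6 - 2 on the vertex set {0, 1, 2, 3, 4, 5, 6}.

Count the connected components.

From 0: component {0, 1, 2, 6}.
From 3: component {3, 4, 5}.
That's 2 components.

2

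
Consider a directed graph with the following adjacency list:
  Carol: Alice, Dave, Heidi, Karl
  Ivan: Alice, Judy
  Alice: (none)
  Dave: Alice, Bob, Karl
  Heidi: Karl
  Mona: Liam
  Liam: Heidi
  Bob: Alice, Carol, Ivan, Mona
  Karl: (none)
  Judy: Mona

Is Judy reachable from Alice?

No

Alice has no outgoing edges, so nothing is reachable from it.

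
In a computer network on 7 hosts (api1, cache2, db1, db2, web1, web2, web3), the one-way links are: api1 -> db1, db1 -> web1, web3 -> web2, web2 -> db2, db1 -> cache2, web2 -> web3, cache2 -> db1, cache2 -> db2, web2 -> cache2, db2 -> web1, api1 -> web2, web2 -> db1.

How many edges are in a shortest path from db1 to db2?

Distance 0: db1.
Distance 1: cache2, web1.
Distance 2: db2 — contains db2.

2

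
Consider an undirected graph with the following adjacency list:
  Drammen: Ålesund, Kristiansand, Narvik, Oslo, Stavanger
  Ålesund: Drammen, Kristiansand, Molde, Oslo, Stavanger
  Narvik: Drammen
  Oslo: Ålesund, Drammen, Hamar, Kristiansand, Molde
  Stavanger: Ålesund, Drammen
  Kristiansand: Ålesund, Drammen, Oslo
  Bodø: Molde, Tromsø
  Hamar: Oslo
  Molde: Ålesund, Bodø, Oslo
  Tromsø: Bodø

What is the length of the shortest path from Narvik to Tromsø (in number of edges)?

5

Distance 0: Narvik.
Distance 1: Drammen.
Distance 2: Ålesund, Kristiansand, Oslo, Stavanger.
Distance 3: Hamar, Molde.
Distance 4: Bodø.
Distance 5: Tromsø — contains Tromsø.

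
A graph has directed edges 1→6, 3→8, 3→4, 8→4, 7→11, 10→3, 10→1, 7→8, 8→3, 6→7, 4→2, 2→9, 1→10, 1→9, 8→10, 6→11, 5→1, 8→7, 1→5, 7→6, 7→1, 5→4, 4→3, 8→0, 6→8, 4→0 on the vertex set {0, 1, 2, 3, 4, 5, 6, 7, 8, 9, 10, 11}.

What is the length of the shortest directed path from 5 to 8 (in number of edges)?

Distance 0: 5.
Distance 1: 1, 4.
Distance 2: 0, 2, 3, 6, 9, 10.
Distance 3: 7, 8, 11 — contains 8.

3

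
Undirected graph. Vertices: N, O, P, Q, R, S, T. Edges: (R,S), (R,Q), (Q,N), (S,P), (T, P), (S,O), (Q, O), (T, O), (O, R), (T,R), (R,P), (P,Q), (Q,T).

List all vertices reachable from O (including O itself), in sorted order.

Start at O.
Its neighbours: Q, R, S, T.
Then their neighbours: N, P.
Every vertex is now reached.

N, O, P, Q, R, S, T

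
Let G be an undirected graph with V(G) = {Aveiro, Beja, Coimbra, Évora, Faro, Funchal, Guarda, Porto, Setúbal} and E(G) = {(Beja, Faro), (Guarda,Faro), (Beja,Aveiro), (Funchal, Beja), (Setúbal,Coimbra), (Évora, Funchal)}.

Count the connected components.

From Aveiro: component {Aveiro, Beja, Évora, Faro, Funchal, Guarda}.
From Coimbra: component {Coimbra, Setúbal}.
From Porto: component {Porto}.
That's 3 components.

3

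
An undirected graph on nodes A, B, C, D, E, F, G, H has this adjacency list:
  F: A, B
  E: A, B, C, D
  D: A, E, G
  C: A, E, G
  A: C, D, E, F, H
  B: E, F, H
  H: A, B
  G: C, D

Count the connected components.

1

From A: component {A, B, C, D, E, F, G, H}.
That's 1 component.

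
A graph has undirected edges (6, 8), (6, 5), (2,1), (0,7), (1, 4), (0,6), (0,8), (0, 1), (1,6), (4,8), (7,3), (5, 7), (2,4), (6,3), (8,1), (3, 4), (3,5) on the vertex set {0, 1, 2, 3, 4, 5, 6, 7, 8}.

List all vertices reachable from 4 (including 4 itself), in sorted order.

Start at 4.
Its neighbours: 1, 2, 3, 8.
Then their neighbours: 0, 5, 6, 7.
Every vertex is now reached.

0, 1, 2, 3, 4, 5, 6, 7, 8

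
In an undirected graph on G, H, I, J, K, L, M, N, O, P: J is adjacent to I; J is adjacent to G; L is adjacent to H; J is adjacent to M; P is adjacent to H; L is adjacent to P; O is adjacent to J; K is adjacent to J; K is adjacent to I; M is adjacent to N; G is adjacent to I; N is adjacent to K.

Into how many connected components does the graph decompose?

From G: component {G, I, J, K, M, N, O}.
From H: component {H, L, P}.
That's 2 components.

2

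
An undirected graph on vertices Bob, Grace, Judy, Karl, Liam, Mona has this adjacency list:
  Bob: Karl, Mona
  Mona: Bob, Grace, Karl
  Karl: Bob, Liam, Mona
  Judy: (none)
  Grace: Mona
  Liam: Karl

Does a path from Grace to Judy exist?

No

Explore from Grace.
Distance 1: reach Mona.
Distance 2: reach Bob, Karl.
Distance 3: reach Liam.
The search is exhausted without reaching Judy; it lies in a different component.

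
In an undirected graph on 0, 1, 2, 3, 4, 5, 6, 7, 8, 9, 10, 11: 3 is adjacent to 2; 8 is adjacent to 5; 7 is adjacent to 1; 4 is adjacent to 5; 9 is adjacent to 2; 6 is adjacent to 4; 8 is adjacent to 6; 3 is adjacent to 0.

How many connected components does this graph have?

5

From 0: component {0, 2, 3, 9}.
From 1: component {1, 7}.
From 4: component {4, 5, 6, 8}.
From 10: component {10}.
From 11: component {11}.
That's 5 components.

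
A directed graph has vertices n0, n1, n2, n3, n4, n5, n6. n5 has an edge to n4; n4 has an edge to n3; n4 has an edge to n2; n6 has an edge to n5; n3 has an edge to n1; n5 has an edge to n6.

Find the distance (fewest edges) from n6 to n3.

3

Distance 0: n6.
Distance 1: n5.
Distance 2: n4.
Distance 3: n2, n3 — contains n3.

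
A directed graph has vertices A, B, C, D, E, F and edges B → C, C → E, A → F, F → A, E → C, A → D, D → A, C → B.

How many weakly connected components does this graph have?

From A: component {A, D, F}.
From B: component {B, C, E}.
That's 2 components.

2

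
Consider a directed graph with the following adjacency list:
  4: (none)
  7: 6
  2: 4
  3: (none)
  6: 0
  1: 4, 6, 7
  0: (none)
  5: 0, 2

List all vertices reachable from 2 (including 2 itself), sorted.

Start at 2.
Its neighbours: 4.
Nothing further is reachable.

2, 4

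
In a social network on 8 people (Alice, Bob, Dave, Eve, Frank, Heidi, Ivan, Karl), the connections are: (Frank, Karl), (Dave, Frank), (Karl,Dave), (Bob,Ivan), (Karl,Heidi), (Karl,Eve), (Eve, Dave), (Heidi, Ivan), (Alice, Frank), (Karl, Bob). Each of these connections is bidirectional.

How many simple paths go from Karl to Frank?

3

Karl–Dave–Frank
Karl–Eve–Dave–Frank
Karl–Frank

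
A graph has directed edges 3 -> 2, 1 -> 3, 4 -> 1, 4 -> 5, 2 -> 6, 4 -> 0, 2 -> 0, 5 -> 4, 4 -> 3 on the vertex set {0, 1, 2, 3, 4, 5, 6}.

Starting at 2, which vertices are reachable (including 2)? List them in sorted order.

Start at 2.
Its neighbours: 0, 6.
Nothing further is reachable.

0, 2, 6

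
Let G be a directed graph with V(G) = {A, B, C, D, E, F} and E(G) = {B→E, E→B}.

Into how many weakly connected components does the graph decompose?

5

From A: component {A}.
From B: component {B, E}.
From C: component {C}.
From D: component {D}.
From F: component {F}.
That's 5 components.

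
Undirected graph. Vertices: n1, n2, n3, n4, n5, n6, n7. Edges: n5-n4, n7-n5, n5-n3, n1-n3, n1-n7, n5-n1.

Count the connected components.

3

From n1: component {n1, n3, n4, n5, n7}.
From n2: component {n2}.
From n6: component {n6}.
That's 3 components.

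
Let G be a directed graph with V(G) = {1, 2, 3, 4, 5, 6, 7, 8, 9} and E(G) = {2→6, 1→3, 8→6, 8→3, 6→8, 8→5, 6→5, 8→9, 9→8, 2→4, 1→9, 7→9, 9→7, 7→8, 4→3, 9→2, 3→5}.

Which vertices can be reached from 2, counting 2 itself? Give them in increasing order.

Start at 2.
Its neighbours: 4, 6.
Then their neighbours: 3, 5, 8.
Then next layer: 9.
Then next layer: 7.
Nothing further is reachable.

2, 3, 4, 5, 6, 7, 8, 9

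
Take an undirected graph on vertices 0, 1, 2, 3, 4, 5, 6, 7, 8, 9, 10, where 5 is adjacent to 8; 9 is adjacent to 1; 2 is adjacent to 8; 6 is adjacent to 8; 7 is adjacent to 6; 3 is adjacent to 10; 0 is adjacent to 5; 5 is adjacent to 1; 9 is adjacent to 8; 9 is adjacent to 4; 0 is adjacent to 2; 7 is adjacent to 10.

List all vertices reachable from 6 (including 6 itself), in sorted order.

0, 1, 2, 3, 4, 5, 6, 7, 8, 9, 10

Start at 6.
Its neighbours: 7, 8.
Then their neighbours: 2, 5, 9, 10.
Then next layer: 0, 1, 3, 4.
Every vertex is now reached.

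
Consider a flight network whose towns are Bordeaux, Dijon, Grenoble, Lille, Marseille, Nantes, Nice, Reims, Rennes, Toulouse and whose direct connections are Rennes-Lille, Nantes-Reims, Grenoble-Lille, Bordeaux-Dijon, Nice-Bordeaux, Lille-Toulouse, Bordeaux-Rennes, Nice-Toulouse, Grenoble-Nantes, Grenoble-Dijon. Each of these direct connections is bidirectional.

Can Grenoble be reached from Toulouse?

Explore from Toulouse.
Distance 1: reach Lille, Nice.
Distance 2: reach Bordeaux, Grenoble, Rennes.
Found Grenoble.

Yes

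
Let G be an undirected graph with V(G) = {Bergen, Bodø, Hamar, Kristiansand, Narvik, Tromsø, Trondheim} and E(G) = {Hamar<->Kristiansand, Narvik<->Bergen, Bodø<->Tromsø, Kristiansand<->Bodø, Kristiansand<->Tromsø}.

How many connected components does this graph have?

3

From Bergen: component {Bergen, Narvik}.
From Bodø: component {Bodø, Hamar, Kristiansand, Tromsø}.
From Trondheim: component {Trondheim}.
That's 3 components.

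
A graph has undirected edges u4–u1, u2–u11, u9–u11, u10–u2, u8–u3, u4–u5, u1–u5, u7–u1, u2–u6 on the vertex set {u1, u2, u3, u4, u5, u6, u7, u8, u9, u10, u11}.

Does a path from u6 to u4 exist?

No

Explore from u6.
Distance 1: reach u2.
Distance 2: reach u10, u11.
Distance 3: reach u9.
The search is exhausted without reaching u4; it lies in a different component.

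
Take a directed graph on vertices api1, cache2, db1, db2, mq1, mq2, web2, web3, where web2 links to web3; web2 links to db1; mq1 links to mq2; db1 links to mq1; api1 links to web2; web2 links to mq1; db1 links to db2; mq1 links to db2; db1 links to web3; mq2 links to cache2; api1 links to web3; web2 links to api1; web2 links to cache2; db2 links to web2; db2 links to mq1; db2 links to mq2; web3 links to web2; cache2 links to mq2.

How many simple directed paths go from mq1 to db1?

1

mq1→db2→web2→db1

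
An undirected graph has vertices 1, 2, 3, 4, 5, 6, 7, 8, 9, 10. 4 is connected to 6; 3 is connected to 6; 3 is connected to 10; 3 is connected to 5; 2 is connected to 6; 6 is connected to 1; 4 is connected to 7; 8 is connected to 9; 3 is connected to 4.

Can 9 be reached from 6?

Explore from 6.
Distance 1: reach 1, 2, 3, 4.
Distance 2: reach 5, 7, 10.
The search is exhausted without reaching 9; it lies in a different component.

No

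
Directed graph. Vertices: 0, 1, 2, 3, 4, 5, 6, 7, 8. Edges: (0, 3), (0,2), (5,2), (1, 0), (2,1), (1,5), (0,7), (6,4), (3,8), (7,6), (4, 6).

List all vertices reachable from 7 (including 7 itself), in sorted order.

Start at 7.
Its neighbours: 6.
Then their neighbours: 4.
Nothing further is reachable.

4, 6, 7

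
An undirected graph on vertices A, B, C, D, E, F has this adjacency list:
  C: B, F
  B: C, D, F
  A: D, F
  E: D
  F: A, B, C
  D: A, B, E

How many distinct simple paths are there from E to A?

E–D–A
E–D–B–C–F–A
E–D–B–F–A

3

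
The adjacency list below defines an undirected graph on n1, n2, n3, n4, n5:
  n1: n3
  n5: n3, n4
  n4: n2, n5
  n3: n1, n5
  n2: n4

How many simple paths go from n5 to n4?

1

n5–n4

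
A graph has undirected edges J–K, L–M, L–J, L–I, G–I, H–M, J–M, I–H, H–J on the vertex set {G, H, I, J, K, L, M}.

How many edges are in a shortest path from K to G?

Distance 0: K.
Distance 1: J.
Distance 2: H, L, M.
Distance 3: I.
Distance 4: G — contains G.

4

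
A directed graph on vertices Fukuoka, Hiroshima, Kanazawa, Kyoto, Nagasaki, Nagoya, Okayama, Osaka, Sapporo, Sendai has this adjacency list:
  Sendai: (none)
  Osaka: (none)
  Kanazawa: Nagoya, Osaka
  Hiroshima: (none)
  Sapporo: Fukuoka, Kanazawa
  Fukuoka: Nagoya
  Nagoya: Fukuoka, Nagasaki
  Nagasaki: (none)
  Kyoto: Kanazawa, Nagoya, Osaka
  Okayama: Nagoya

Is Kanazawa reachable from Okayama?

No

Explore from Okayama.
Distance 1: reach Nagoya.
Distance 2: reach Fukuoka, Nagasaki.
The search from Okayama is exhausted; no directed path reaches Kanazawa.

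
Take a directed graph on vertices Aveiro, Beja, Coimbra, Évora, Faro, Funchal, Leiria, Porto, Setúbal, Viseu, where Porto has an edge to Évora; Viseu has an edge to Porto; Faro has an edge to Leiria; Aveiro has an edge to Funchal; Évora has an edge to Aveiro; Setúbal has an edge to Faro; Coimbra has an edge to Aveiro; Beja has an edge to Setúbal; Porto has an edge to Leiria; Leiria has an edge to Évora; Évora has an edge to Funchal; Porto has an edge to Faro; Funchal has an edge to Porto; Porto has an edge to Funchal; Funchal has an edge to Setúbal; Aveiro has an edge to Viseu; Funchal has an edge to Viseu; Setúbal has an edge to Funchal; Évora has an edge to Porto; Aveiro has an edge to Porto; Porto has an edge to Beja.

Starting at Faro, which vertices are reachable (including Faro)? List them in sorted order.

Aveiro, Beja, Évora, Faro, Funchal, Leiria, Porto, Setúbal, Viseu

Start at Faro.
Its neighbours: Leiria.
Then their neighbours: Évora.
Then next layer: Aveiro, Funchal, Porto.
Then next layer: Beja, Setúbal, Viseu.
Nothing further is reachable.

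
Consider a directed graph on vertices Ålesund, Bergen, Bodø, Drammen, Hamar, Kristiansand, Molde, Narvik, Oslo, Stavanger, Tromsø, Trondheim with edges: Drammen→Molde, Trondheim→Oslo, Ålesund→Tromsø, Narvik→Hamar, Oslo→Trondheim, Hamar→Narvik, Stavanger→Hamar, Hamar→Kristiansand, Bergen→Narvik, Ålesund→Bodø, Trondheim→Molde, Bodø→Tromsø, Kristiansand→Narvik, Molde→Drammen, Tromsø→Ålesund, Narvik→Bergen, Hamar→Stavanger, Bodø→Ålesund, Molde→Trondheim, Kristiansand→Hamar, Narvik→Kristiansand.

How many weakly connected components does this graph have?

From Ålesund: component {Ålesund, Bodø, Tromsø}.
From Bergen: component {Bergen, Hamar, Kristiansand, Narvik, Stavanger}.
From Drammen: component {Drammen, Molde, Oslo, Trondheim}.
That's 3 components.

3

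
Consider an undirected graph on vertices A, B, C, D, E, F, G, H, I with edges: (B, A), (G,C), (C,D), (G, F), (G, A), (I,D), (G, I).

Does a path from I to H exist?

Explore from I.
Distance 1: reach D, G.
Distance 2: reach A, C, F.
Distance 3: reach B.
The search is exhausted without reaching H; it lies in a different component.

No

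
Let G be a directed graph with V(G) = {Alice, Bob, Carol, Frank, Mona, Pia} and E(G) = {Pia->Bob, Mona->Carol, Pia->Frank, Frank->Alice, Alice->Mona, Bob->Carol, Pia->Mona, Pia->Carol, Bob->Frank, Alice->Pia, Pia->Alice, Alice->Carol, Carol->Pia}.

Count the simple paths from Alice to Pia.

Alice→Carol→Pia
Alice→Mona→Carol→Pia
Alice→Pia

3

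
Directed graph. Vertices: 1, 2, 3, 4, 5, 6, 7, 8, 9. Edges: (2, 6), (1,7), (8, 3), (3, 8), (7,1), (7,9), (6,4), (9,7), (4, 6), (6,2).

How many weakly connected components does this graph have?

From 1: component {1, 7, 9}.
From 2: component {2, 4, 6}.
From 3: component {3, 8}.
From 5: component {5}.
That's 4 components.

4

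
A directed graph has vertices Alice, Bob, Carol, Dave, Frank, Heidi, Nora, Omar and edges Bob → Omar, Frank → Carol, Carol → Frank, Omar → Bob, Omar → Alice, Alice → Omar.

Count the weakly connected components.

5

From Alice: component {Alice, Bob, Omar}.
From Carol: component {Carol, Frank}.
From Dave: component {Dave}.
From Heidi: component {Heidi}.
From Nora: component {Nora}.
That's 5 components.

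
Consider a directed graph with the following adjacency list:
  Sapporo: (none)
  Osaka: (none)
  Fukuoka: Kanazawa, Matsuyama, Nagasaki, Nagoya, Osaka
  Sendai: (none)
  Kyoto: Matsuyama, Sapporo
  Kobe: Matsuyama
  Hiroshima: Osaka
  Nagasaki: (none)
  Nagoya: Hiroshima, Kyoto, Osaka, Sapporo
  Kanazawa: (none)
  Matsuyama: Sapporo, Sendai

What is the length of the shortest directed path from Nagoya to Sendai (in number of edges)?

3

Distance 0: Nagoya.
Distance 1: Hiroshima, Kyoto, Osaka, Sapporo.
Distance 2: Matsuyama.
Distance 3: Sendai — contains Sendai.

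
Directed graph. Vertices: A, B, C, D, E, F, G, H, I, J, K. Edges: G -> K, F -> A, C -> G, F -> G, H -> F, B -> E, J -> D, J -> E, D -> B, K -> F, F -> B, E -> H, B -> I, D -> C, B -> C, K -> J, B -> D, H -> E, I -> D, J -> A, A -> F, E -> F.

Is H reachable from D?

Yes

Explore from D.
Distance 1: reach B, C.
Distance 2: reach E, G, I.
Distance 3: reach F, H, K.
Found H.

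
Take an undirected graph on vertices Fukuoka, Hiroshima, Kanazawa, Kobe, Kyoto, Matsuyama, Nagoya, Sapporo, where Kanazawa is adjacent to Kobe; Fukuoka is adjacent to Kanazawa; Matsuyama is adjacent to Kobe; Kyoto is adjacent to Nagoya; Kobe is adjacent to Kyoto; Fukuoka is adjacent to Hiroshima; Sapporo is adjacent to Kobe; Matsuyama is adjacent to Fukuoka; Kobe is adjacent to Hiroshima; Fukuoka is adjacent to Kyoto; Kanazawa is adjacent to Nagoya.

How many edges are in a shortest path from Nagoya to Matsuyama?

Distance 0: Nagoya.
Distance 1: Kanazawa, Kyoto.
Distance 2: Fukuoka, Kobe.
Distance 3: Hiroshima, Matsuyama, Sapporo — contains Matsuyama.

3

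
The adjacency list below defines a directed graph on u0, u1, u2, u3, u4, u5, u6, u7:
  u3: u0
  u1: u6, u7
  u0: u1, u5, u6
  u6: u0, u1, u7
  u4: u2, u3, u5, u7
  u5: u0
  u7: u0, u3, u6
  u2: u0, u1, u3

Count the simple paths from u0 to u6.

3

u0→u1→u6
u0→u1→u7→u6
u0→u6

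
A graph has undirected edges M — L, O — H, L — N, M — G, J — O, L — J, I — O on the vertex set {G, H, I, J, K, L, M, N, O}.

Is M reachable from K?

No

K has no edges, so nothing is reachable from it.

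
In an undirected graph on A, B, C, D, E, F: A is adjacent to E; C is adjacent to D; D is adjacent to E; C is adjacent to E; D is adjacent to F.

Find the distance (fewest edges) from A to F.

Distance 0: A.
Distance 1: E.
Distance 2: C, D.
Distance 3: F — contains F.

3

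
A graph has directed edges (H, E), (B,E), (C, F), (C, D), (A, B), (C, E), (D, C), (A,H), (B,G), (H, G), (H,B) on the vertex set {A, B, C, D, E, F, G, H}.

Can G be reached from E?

E has no outgoing edges, so nothing is reachable from it.

No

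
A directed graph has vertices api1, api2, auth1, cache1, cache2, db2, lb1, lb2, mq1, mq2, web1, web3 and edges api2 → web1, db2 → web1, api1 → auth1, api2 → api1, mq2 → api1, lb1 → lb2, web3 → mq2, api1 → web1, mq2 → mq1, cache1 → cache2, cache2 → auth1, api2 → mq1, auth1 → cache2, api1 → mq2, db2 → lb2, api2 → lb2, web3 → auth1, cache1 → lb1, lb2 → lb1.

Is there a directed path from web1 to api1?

No

web1 has no outgoing edges, so nothing is reachable from it.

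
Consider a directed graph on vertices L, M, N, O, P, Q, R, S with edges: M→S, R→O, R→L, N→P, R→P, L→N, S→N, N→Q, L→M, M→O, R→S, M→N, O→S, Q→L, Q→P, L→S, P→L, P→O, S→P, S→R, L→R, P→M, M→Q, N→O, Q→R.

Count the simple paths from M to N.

M→N
M→O→S→N
M→O→S→P→L→N
M→O→S→R→L→N
M→O→S→R→P→L→N
M→Q→L→N
M→Q→L→R→O→S→N
M→Q→L→R→P→O→S→N
... and 21 more.

29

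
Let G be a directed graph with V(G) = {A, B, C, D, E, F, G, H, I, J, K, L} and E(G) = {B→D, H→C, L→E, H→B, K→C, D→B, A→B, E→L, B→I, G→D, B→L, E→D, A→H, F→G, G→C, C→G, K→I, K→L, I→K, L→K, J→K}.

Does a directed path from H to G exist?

Yes

Explore from H.
Distance 1: reach B, C.
Distance 2: reach D, G, I, L.
Found G.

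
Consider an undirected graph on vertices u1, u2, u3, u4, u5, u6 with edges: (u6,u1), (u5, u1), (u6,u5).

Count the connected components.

From u1: component {u1, u5, u6}.
From u2: component {u2}.
From u3: component {u3}.
From u4: component {u4}.
That's 4 components.

4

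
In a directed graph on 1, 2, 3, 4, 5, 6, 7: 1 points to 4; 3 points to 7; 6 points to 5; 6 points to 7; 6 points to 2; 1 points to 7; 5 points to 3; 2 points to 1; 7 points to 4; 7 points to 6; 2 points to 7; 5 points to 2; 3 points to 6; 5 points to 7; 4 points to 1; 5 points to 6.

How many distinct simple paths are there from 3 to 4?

11

3→6→2→1→4
3→6→2→1→7→4
3→6→2→7→4
3→6→5→2→1→4
3→6→5→2→1→7→4
3→6→5→2→7→4
3→6→5→7→4
3→6→7→4
3→7→4
3→7→6→2→1→4
3→7→6→5→2→1→4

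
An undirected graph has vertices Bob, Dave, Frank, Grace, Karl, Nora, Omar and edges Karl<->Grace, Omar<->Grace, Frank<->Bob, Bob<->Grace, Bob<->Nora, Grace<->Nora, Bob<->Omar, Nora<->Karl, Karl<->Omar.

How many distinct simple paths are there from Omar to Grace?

7

Omar–Bob–Grace
Omar–Bob–Nora–Grace
Omar–Bob–Nora–Karl–Grace
Omar–Grace
Omar–Karl–Grace
Omar–Karl–Nora–Bob–Grace
Omar–Karl–Nora–Grace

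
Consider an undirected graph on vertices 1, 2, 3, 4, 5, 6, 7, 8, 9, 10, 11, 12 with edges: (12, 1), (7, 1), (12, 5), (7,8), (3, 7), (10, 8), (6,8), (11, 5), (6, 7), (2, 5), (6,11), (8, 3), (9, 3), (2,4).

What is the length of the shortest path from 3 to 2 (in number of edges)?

Distance 0: 3.
Distance 1: 7, 8, 9.
Distance 2: 1, 6, 10.
Distance 3: 11, 12.
Distance 4: 5.
Distance 5: 2 — contains 2.

5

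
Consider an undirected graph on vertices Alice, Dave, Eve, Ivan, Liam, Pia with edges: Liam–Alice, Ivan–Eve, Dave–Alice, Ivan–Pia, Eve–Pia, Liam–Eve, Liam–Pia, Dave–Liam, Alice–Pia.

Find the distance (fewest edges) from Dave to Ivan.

Distance 0: Dave.
Distance 1: Alice, Liam.
Distance 2: Eve, Pia.
Distance 3: Ivan — contains Ivan.

3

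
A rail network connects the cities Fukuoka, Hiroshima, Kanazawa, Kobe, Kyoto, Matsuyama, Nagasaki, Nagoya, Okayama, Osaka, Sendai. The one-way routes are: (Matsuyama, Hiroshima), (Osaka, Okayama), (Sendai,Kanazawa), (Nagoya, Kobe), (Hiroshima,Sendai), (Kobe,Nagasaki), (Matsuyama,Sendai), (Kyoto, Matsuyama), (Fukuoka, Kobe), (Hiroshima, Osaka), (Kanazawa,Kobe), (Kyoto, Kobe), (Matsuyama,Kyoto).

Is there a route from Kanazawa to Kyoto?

Explore from Kanazawa.
Distance 1: reach Kobe.
Distance 2: reach Nagasaki.
The search from Kanazawa is exhausted; no directed path reaches Kyoto.

No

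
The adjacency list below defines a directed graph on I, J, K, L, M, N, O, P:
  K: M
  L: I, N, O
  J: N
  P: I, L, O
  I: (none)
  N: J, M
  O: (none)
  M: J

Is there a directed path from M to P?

No

Explore from M.
Distance 1: reach J.
Distance 2: reach N.
The search from M is exhausted; no directed path reaches P.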